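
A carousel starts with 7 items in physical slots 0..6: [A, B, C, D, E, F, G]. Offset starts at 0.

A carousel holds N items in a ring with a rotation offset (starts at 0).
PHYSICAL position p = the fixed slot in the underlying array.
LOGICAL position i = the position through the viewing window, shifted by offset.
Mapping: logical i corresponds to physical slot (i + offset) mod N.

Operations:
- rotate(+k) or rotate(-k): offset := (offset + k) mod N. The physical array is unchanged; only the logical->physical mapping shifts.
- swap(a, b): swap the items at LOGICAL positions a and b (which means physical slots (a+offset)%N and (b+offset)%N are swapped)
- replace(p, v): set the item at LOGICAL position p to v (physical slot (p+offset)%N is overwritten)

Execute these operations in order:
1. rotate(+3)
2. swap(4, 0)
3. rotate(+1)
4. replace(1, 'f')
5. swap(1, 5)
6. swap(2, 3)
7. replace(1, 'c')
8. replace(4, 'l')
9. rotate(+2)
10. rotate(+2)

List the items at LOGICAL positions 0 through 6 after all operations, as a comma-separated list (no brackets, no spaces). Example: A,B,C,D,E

After op 1 (rotate(+3)): offset=3, physical=[A,B,C,D,E,F,G], logical=[D,E,F,G,A,B,C]
After op 2 (swap(4, 0)): offset=3, physical=[D,B,C,A,E,F,G], logical=[A,E,F,G,D,B,C]
After op 3 (rotate(+1)): offset=4, physical=[D,B,C,A,E,F,G], logical=[E,F,G,D,B,C,A]
After op 4 (replace(1, 'f')): offset=4, physical=[D,B,C,A,E,f,G], logical=[E,f,G,D,B,C,A]
After op 5 (swap(1, 5)): offset=4, physical=[D,B,f,A,E,C,G], logical=[E,C,G,D,B,f,A]
After op 6 (swap(2, 3)): offset=4, physical=[G,B,f,A,E,C,D], logical=[E,C,D,G,B,f,A]
After op 7 (replace(1, 'c')): offset=4, physical=[G,B,f,A,E,c,D], logical=[E,c,D,G,B,f,A]
After op 8 (replace(4, 'l')): offset=4, physical=[G,l,f,A,E,c,D], logical=[E,c,D,G,l,f,A]
After op 9 (rotate(+2)): offset=6, physical=[G,l,f,A,E,c,D], logical=[D,G,l,f,A,E,c]
After op 10 (rotate(+2)): offset=1, physical=[G,l,f,A,E,c,D], logical=[l,f,A,E,c,D,G]

Answer: l,f,A,E,c,D,G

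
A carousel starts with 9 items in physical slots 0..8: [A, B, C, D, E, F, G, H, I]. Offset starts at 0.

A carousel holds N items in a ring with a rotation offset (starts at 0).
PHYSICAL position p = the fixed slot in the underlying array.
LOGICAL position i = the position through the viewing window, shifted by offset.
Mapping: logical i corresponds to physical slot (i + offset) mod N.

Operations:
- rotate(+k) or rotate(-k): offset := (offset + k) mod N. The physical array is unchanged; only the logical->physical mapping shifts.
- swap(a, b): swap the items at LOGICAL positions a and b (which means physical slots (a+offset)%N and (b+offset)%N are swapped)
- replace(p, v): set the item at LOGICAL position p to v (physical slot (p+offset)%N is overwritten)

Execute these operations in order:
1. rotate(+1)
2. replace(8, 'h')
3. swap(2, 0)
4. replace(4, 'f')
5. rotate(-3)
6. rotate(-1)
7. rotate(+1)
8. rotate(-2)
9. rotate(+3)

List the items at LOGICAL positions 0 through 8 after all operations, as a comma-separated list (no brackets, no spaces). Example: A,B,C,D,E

After op 1 (rotate(+1)): offset=1, physical=[A,B,C,D,E,F,G,H,I], logical=[B,C,D,E,F,G,H,I,A]
After op 2 (replace(8, 'h')): offset=1, physical=[h,B,C,D,E,F,G,H,I], logical=[B,C,D,E,F,G,H,I,h]
After op 3 (swap(2, 0)): offset=1, physical=[h,D,C,B,E,F,G,H,I], logical=[D,C,B,E,F,G,H,I,h]
After op 4 (replace(4, 'f')): offset=1, physical=[h,D,C,B,E,f,G,H,I], logical=[D,C,B,E,f,G,H,I,h]
After op 5 (rotate(-3)): offset=7, physical=[h,D,C,B,E,f,G,H,I], logical=[H,I,h,D,C,B,E,f,G]
After op 6 (rotate(-1)): offset=6, physical=[h,D,C,B,E,f,G,H,I], logical=[G,H,I,h,D,C,B,E,f]
After op 7 (rotate(+1)): offset=7, physical=[h,D,C,B,E,f,G,H,I], logical=[H,I,h,D,C,B,E,f,G]
After op 8 (rotate(-2)): offset=5, physical=[h,D,C,B,E,f,G,H,I], logical=[f,G,H,I,h,D,C,B,E]
After op 9 (rotate(+3)): offset=8, physical=[h,D,C,B,E,f,G,H,I], logical=[I,h,D,C,B,E,f,G,H]

Answer: I,h,D,C,B,E,f,G,H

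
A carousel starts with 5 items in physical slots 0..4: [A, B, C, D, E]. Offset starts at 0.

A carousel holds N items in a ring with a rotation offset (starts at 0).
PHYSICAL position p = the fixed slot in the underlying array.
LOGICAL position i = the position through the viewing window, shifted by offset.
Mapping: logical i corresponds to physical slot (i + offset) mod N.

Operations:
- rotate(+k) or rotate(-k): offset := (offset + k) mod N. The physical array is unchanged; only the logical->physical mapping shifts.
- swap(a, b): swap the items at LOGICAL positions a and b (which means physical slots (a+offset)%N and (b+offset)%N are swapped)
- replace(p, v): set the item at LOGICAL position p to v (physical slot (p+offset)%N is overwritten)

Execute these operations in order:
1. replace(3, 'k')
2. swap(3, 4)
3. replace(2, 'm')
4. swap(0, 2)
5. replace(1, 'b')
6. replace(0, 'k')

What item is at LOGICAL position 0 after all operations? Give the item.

Answer: k

Derivation:
After op 1 (replace(3, 'k')): offset=0, physical=[A,B,C,k,E], logical=[A,B,C,k,E]
After op 2 (swap(3, 4)): offset=0, physical=[A,B,C,E,k], logical=[A,B,C,E,k]
After op 3 (replace(2, 'm')): offset=0, physical=[A,B,m,E,k], logical=[A,B,m,E,k]
After op 4 (swap(0, 2)): offset=0, physical=[m,B,A,E,k], logical=[m,B,A,E,k]
After op 5 (replace(1, 'b')): offset=0, physical=[m,b,A,E,k], logical=[m,b,A,E,k]
After op 6 (replace(0, 'k')): offset=0, physical=[k,b,A,E,k], logical=[k,b,A,E,k]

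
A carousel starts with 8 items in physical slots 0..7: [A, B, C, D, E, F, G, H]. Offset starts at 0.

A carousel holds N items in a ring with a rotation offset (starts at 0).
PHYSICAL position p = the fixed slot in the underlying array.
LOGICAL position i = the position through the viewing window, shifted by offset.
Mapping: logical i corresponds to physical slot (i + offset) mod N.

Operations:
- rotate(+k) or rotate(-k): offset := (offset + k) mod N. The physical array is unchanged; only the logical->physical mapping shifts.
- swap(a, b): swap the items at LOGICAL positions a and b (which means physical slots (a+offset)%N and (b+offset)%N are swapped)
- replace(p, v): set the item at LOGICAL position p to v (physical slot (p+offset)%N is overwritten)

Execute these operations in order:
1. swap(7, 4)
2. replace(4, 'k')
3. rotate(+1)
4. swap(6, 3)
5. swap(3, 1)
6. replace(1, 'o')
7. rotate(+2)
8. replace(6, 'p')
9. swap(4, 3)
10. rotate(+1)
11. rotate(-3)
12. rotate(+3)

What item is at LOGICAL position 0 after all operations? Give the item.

After op 1 (swap(7, 4)): offset=0, physical=[A,B,C,D,H,F,G,E], logical=[A,B,C,D,H,F,G,E]
After op 2 (replace(4, 'k')): offset=0, physical=[A,B,C,D,k,F,G,E], logical=[A,B,C,D,k,F,G,E]
After op 3 (rotate(+1)): offset=1, physical=[A,B,C,D,k,F,G,E], logical=[B,C,D,k,F,G,E,A]
After op 4 (swap(6, 3)): offset=1, physical=[A,B,C,D,E,F,G,k], logical=[B,C,D,E,F,G,k,A]
After op 5 (swap(3, 1)): offset=1, physical=[A,B,E,D,C,F,G,k], logical=[B,E,D,C,F,G,k,A]
After op 6 (replace(1, 'o')): offset=1, physical=[A,B,o,D,C,F,G,k], logical=[B,o,D,C,F,G,k,A]
After op 7 (rotate(+2)): offset=3, physical=[A,B,o,D,C,F,G,k], logical=[D,C,F,G,k,A,B,o]
After op 8 (replace(6, 'p')): offset=3, physical=[A,p,o,D,C,F,G,k], logical=[D,C,F,G,k,A,p,o]
After op 9 (swap(4, 3)): offset=3, physical=[A,p,o,D,C,F,k,G], logical=[D,C,F,k,G,A,p,o]
After op 10 (rotate(+1)): offset=4, physical=[A,p,o,D,C,F,k,G], logical=[C,F,k,G,A,p,o,D]
After op 11 (rotate(-3)): offset=1, physical=[A,p,o,D,C,F,k,G], logical=[p,o,D,C,F,k,G,A]
After op 12 (rotate(+3)): offset=4, physical=[A,p,o,D,C,F,k,G], logical=[C,F,k,G,A,p,o,D]

Answer: C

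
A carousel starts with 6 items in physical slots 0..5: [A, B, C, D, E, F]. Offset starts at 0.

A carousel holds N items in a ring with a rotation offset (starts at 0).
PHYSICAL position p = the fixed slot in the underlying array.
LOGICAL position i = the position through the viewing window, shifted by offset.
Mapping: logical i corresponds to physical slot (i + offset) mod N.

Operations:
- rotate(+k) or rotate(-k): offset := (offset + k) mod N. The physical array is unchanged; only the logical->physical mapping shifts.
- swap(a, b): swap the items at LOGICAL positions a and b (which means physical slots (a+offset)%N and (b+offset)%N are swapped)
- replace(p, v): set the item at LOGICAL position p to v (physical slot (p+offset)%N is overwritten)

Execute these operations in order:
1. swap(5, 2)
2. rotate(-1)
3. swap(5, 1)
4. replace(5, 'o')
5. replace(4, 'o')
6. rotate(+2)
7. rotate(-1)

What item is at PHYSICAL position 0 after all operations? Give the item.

Answer: E

Derivation:
After op 1 (swap(5, 2)): offset=0, physical=[A,B,F,D,E,C], logical=[A,B,F,D,E,C]
After op 2 (rotate(-1)): offset=5, physical=[A,B,F,D,E,C], logical=[C,A,B,F,D,E]
After op 3 (swap(5, 1)): offset=5, physical=[E,B,F,D,A,C], logical=[C,E,B,F,D,A]
After op 4 (replace(5, 'o')): offset=5, physical=[E,B,F,D,o,C], logical=[C,E,B,F,D,o]
After op 5 (replace(4, 'o')): offset=5, physical=[E,B,F,o,o,C], logical=[C,E,B,F,o,o]
After op 6 (rotate(+2)): offset=1, physical=[E,B,F,o,o,C], logical=[B,F,o,o,C,E]
After op 7 (rotate(-1)): offset=0, physical=[E,B,F,o,o,C], logical=[E,B,F,o,o,C]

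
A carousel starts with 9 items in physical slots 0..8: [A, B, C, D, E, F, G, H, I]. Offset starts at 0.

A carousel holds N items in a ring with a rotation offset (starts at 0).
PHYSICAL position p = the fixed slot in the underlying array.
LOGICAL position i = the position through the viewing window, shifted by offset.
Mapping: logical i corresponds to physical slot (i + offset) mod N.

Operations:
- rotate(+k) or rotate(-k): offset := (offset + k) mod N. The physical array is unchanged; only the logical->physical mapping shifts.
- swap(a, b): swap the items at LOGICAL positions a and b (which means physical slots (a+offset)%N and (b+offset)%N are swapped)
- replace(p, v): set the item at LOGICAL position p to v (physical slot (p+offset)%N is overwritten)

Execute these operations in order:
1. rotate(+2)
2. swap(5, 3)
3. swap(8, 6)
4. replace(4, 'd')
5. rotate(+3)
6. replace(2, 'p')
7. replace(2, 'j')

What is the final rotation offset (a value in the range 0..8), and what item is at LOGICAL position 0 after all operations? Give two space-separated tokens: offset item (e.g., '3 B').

Answer: 5 H

Derivation:
After op 1 (rotate(+2)): offset=2, physical=[A,B,C,D,E,F,G,H,I], logical=[C,D,E,F,G,H,I,A,B]
After op 2 (swap(5, 3)): offset=2, physical=[A,B,C,D,E,H,G,F,I], logical=[C,D,E,H,G,F,I,A,B]
After op 3 (swap(8, 6)): offset=2, physical=[A,I,C,D,E,H,G,F,B], logical=[C,D,E,H,G,F,B,A,I]
After op 4 (replace(4, 'd')): offset=2, physical=[A,I,C,D,E,H,d,F,B], logical=[C,D,E,H,d,F,B,A,I]
After op 5 (rotate(+3)): offset=5, physical=[A,I,C,D,E,H,d,F,B], logical=[H,d,F,B,A,I,C,D,E]
After op 6 (replace(2, 'p')): offset=5, physical=[A,I,C,D,E,H,d,p,B], logical=[H,d,p,B,A,I,C,D,E]
After op 7 (replace(2, 'j')): offset=5, physical=[A,I,C,D,E,H,d,j,B], logical=[H,d,j,B,A,I,C,D,E]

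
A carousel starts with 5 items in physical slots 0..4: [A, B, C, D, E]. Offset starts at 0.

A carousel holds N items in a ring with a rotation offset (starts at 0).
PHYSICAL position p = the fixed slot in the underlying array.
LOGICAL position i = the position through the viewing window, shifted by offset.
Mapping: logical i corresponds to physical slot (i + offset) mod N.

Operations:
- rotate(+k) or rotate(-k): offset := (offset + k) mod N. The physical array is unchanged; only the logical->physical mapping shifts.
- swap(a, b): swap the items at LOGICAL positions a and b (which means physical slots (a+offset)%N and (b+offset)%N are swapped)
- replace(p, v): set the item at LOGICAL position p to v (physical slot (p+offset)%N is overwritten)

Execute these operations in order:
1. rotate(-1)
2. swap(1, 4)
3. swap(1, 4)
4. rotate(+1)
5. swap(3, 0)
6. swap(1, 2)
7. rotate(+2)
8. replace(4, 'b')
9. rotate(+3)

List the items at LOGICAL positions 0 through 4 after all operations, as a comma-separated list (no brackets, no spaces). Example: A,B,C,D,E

After op 1 (rotate(-1)): offset=4, physical=[A,B,C,D,E], logical=[E,A,B,C,D]
After op 2 (swap(1, 4)): offset=4, physical=[D,B,C,A,E], logical=[E,D,B,C,A]
After op 3 (swap(1, 4)): offset=4, physical=[A,B,C,D,E], logical=[E,A,B,C,D]
After op 4 (rotate(+1)): offset=0, physical=[A,B,C,D,E], logical=[A,B,C,D,E]
After op 5 (swap(3, 0)): offset=0, physical=[D,B,C,A,E], logical=[D,B,C,A,E]
After op 6 (swap(1, 2)): offset=0, physical=[D,C,B,A,E], logical=[D,C,B,A,E]
After op 7 (rotate(+2)): offset=2, physical=[D,C,B,A,E], logical=[B,A,E,D,C]
After op 8 (replace(4, 'b')): offset=2, physical=[D,b,B,A,E], logical=[B,A,E,D,b]
After op 9 (rotate(+3)): offset=0, physical=[D,b,B,A,E], logical=[D,b,B,A,E]

Answer: D,b,B,A,E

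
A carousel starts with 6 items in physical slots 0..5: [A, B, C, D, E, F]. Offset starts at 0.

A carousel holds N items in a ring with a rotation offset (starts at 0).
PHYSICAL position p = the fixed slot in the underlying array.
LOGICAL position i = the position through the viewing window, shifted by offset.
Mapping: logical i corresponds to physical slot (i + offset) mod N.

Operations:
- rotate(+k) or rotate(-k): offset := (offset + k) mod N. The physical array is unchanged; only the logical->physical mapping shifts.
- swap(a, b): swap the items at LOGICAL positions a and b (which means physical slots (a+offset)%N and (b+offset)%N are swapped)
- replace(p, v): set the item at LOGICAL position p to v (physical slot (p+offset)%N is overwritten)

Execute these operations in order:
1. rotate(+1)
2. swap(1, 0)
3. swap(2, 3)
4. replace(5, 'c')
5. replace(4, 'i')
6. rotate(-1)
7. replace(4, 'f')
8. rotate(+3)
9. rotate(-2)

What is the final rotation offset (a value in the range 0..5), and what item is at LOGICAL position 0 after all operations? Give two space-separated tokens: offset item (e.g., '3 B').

Answer: 1 C

Derivation:
After op 1 (rotate(+1)): offset=1, physical=[A,B,C,D,E,F], logical=[B,C,D,E,F,A]
After op 2 (swap(1, 0)): offset=1, physical=[A,C,B,D,E,F], logical=[C,B,D,E,F,A]
After op 3 (swap(2, 3)): offset=1, physical=[A,C,B,E,D,F], logical=[C,B,E,D,F,A]
After op 4 (replace(5, 'c')): offset=1, physical=[c,C,B,E,D,F], logical=[C,B,E,D,F,c]
After op 5 (replace(4, 'i')): offset=1, physical=[c,C,B,E,D,i], logical=[C,B,E,D,i,c]
After op 6 (rotate(-1)): offset=0, physical=[c,C,B,E,D,i], logical=[c,C,B,E,D,i]
After op 7 (replace(4, 'f')): offset=0, physical=[c,C,B,E,f,i], logical=[c,C,B,E,f,i]
After op 8 (rotate(+3)): offset=3, physical=[c,C,B,E,f,i], logical=[E,f,i,c,C,B]
After op 9 (rotate(-2)): offset=1, physical=[c,C,B,E,f,i], logical=[C,B,E,f,i,c]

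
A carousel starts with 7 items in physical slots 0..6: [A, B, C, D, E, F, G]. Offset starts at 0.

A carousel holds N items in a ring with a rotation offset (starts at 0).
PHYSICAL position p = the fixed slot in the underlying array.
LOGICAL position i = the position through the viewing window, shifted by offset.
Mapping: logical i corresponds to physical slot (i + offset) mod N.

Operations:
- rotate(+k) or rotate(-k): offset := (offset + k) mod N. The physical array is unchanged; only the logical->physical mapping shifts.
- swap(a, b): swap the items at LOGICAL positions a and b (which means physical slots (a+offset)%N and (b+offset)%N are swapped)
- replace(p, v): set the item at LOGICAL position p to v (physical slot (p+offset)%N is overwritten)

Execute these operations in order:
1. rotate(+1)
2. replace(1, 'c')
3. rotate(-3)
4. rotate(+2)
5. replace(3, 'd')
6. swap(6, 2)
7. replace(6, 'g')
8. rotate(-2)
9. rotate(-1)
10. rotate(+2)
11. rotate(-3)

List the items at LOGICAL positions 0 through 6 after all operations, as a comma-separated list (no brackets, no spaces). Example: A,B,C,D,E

Answer: d,E,F,g,A,B,G

Derivation:
After op 1 (rotate(+1)): offset=1, physical=[A,B,C,D,E,F,G], logical=[B,C,D,E,F,G,A]
After op 2 (replace(1, 'c')): offset=1, physical=[A,B,c,D,E,F,G], logical=[B,c,D,E,F,G,A]
After op 3 (rotate(-3)): offset=5, physical=[A,B,c,D,E,F,G], logical=[F,G,A,B,c,D,E]
After op 4 (rotate(+2)): offset=0, physical=[A,B,c,D,E,F,G], logical=[A,B,c,D,E,F,G]
After op 5 (replace(3, 'd')): offset=0, physical=[A,B,c,d,E,F,G], logical=[A,B,c,d,E,F,G]
After op 6 (swap(6, 2)): offset=0, physical=[A,B,G,d,E,F,c], logical=[A,B,G,d,E,F,c]
After op 7 (replace(6, 'g')): offset=0, physical=[A,B,G,d,E,F,g], logical=[A,B,G,d,E,F,g]
After op 8 (rotate(-2)): offset=5, physical=[A,B,G,d,E,F,g], logical=[F,g,A,B,G,d,E]
After op 9 (rotate(-1)): offset=4, physical=[A,B,G,d,E,F,g], logical=[E,F,g,A,B,G,d]
After op 10 (rotate(+2)): offset=6, physical=[A,B,G,d,E,F,g], logical=[g,A,B,G,d,E,F]
After op 11 (rotate(-3)): offset=3, physical=[A,B,G,d,E,F,g], logical=[d,E,F,g,A,B,G]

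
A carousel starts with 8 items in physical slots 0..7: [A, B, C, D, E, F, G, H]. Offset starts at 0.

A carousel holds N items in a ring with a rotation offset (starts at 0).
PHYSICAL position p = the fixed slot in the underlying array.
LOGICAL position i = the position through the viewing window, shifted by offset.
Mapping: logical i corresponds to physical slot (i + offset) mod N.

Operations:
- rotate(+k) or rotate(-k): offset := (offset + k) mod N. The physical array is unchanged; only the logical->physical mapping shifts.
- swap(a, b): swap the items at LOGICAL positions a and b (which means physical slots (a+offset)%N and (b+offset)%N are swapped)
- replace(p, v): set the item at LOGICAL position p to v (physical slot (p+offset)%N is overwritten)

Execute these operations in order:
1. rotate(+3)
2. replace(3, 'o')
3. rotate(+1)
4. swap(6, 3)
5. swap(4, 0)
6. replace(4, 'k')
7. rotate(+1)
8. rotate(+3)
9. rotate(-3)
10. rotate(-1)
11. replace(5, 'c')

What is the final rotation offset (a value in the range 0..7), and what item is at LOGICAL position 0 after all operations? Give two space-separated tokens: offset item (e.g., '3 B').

Answer: 4 A

Derivation:
After op 1 (rotate(+3)): offset=3, physical=[A,B,C,D,E,F,G,H], logical=[D,E,F,G,H,A,B,C]
After op 2 (replace(3, 'o')): offset=3, physical=[A,B,C,D,E,F,o,H], logical=[D,E,F,o,H,A,B,C]
After op 3 (rotate(+1)): offset=4, physical=[A,B,C,D,E,F,o,H], logical=[E,F,o,H,A,B,C,D]
After op 4 (swap(6, 3)): offset=4, physical=[A,B,H,D,E,F,o,C], logical=[E,F,o,C,A,B,H,D]
After op 5 (swap(4, 0)): offset=4, physical=[E,B,H,D,A,F,o,C], logical=[A,F,o,C,E,B,H,D]
After op 6 (replace(4, 'k')): offset=4, physical=[k,B,H,D,A,F,o,C], logical=[A,F,o,C,k,B,H,D]
After op 7 (rotate(+1)): offset=5, physical=[k,B,H,D,A,F,o,C], logical=[F,o,C,k,B,H,D,A]
After op 8 (rotate(+3)): offset=0, physical=[k,B,H,D,A,F,o,C], logical=[k,B,H,D,A,F,o,C]
After op 9 (rotate(-3)): offset=5, physical=[k,B,H,D,A,F,o,C], logical=[F,o,C,k,B,H,D,A]
After op 10 (rotate(-1)): offset=4, physical=[k,B,H,D,A,F,o,C], logical=[A,F,o,C,k,B,H,D]
After op 11 (replace(5, 'c')): offset=4, physical=[k,c,H,D,A,F,o,C], logical=[A,F,o,C,k,c,H,D]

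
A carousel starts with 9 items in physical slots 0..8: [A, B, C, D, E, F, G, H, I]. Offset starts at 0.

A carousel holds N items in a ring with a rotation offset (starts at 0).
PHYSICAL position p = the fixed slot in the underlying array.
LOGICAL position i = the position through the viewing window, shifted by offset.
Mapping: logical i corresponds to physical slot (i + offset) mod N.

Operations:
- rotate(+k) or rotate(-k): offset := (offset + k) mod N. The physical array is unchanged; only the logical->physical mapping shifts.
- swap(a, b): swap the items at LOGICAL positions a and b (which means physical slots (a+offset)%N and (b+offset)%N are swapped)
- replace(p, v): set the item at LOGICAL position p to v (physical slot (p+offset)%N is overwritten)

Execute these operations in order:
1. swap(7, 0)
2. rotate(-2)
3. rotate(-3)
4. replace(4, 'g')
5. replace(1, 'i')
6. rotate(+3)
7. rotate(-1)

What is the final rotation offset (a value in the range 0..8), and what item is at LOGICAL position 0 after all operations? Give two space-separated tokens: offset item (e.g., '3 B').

Answer: 6 G

Derivation:
After op 1 (swap(7, 0)): offset=0, physical=[H,B,C,D,E,F,G,A,I], logical=[H,B,C,D,E,F,G,A,I]
After op 2 (rotate(-2)): offset=7, physical=[H,B,C,D,E,F,G,A,I], logical=[A,I,H,B,C,D,E,F,G]
After op 3 (rotate(-3)): offset=4, physical=[H,B,C,D,E,F,G,A,I], logical=[E,F,G,A,I,H,B,C,D]
After op 4 (replace(4, 'g')): offset=4, physical=[H,B,C,D,E,F,G,A,g], logical=[E,F,G,A,g,H,B,C,D]
After op 5 (replace(1, 'i')): offset=4, physical=[H,B,C,D,E,i,G,A,g], logical=[E,i,G,A,g,H,B,C,D]
After op 6 (rotate(+3)): offset=7, physical=[H,B,C,D,E,i,G,A,g], logical=[A,g,H,B,C,D,E,i,G]
After op 7 (rotate(-1)): offset=6, physical=[H,B,C,D,E,i,G,A,g], logical=[G,A,g,H,B,C,D,E,i]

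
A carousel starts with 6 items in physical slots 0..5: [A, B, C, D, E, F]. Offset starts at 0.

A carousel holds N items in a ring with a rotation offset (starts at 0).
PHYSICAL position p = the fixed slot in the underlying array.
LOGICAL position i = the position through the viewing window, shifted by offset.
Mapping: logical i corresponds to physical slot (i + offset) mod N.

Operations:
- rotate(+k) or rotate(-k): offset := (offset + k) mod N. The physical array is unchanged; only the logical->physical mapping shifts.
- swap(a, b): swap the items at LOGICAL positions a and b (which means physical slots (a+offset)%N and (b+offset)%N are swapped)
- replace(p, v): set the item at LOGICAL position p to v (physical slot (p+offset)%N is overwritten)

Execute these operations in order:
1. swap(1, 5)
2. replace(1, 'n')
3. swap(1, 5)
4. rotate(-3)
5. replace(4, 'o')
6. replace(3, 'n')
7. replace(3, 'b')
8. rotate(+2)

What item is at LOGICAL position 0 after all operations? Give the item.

Answer: n

Derivation:
After op 1 (swap(1, 5)): offset=0, physical=[A,F,C,D,E,B], logical=[A,F,C,D,E,B]
After op 2 (replace(1, 'n')): offset=0, physical=[A,n,C,D,E,B], logical=[A,n,C,D,E,B]
After op 3 (swap(1, 5)): offset=0, physical=[A,B,C,D,E,n], logical=[A,B,C,D,E,n]
After op 4 (rotate(-3)): offset=3, physical=[A,B,C,D,E,n], logical=[D,E,n,A,B,C]
After op 5 (replace(4, 'o')): offset=3, physical=[A,o,C,D,E,n], logical=[D,E,n,A,o,C]
After op 6 (replace(3, 'n')): offset=3, physical=[n,o,C,D,E,n], logical=[D,E,n,n,o,C]
After op 7 (replace(3, 'b')): offset=3, physical=[b,o,C,D,E,n], logical=[D,E,n,b,o,C]
After op 8 (rotate(+2)): offset=5, physical=[b,o,C,D,E,n], logical=[n,b,o,C,D,E]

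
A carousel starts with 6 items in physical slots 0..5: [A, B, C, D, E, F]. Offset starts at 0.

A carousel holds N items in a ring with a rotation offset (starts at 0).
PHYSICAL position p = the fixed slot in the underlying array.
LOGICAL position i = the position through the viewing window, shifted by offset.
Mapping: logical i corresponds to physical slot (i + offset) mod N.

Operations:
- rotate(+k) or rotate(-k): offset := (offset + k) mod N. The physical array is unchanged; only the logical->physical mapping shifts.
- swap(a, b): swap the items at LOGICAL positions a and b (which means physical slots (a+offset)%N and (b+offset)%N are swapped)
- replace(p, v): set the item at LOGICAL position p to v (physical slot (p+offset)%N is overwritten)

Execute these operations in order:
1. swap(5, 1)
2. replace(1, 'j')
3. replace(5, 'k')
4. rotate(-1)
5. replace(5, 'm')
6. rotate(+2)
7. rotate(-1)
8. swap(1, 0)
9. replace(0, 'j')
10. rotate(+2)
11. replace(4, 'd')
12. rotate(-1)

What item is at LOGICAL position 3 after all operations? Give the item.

Answer: m

Derivation:
After op 1 (swap(5, 1)): offset=0, physical=[A,F,C,D,E,B], logical=[A,F,C,D,E,B]
After op 2 (replace(1, 'j')): offset=0, physical=[A,j,C,D,E,B], logical=[A,j,C,D,E,B]
After op 3 (replace(5, 'k')): offset=0, physical=[A,j,C,D,E,k], logical=[A,j,C,D,E,k]
After op 4 (rotate(-1)): offset=5, physical=[A,j,C,D,E,k], logical=[k,A,j,C,D,E]
After op 5 (replace(5, 'm')): offset=5, physical=[A,j,C,D,m,k], logical=[k,A,j,C,D,m]
After op 6 (rotate(+2)): offset=1, physical=[A,j,C,D,m,k], logical=[j,C,D,m,k,A]
After op 7 (rotate(-1)): offset=0, physical=[A,j,C,D,m,k], logical=[A,j,C,D,m,k]
After op 8 (swap(1, 0)): offset=0, physical=[j,A,C,D,m,k], logical=[j,A,C,D,m,k]
After op 9 (replace(0, 'j')): offset=0, physical=[j,A,C,D,m,k], logical=[j,A,C,D,m,k]
After op 10 (rotate(+2)): offset=2, physical=[j,A,C,D,m,k], logical=[C,D,m,k,j,A]
After op 11 (replace(4, 'd')): offset=2, physical=[d,A,C,D,m,k], logical=[C,D,m,k,d,A]
After op 12 (rotate(-1)): offset=1, physical=[d,A,C,D,m,k], logical=[A,C,D,m,k,d]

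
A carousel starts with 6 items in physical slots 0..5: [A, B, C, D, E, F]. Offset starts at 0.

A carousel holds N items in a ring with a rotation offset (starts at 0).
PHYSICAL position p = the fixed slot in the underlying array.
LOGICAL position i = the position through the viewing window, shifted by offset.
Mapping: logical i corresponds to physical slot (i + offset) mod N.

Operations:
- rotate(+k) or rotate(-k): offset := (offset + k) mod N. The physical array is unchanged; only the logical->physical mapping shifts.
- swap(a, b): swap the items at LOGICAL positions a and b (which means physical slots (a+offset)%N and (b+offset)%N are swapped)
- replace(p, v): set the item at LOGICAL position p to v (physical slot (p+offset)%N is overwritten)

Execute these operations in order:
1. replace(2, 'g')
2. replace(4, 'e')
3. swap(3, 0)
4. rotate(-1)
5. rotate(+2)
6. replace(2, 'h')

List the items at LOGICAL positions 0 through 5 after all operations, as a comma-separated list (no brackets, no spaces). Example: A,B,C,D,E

After op 1 (replace(2, 'g')): offset=0, physical=[A,B,g,D,E,F], logical=[A,B,g,D,E,F]
After op 2 (replace(4, 'e')): offset=0, physical=[A,B,g,D,e,F], logical=[A,B,g,D,e,F]
After op 3 (swap(3, 0)): offset=0, physical=[D,B,g,A,e,F], logical=[D,B,g,A,e,F]
After op 4 (rotate(-1)): offset=5, physical=[D,B,g,A,e,F], logical=[F,D,B,g,A,e]
After op 5 (rotate(+2)): offset=1, physical=[D,B,g,A,e,F], logical=[B,g,A,e,F,D]
After op 6 (replace(2, 'h')): offset=1, physical=[D,B,g,h,e,F], logical=[B,g,h,e,F,D]

Answer: B,g,h,e,F,D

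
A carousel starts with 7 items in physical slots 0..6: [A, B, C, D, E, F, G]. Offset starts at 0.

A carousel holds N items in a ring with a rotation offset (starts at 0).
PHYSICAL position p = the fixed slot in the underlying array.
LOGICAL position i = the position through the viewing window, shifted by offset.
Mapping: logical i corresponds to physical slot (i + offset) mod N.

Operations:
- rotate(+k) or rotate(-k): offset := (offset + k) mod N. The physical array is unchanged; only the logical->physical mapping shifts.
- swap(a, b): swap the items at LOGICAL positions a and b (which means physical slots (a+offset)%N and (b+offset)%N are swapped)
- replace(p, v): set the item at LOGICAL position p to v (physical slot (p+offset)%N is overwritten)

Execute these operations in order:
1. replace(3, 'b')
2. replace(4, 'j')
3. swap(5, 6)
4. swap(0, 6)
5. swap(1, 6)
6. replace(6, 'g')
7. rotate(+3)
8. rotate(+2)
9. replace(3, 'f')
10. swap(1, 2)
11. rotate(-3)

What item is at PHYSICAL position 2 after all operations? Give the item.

Answer: C

Derivation:
After op 1 (replace(3, 'b')): offset=0, physical=[A,B,C,b,E,F,G], logical=[A,B,C,b,E,F,G]
After op 2 (replace(4, 'j')): offset=0, physical=[A,B,C,b,j,F,G], logical=[A,B,C,b,j,F,G]
After op 3 (swap(5, 6)): offset=0, physical=[A,B,C,b,j,G,F], logical=[A,B,C,b,j,G,F]
After op 4 (swap(0, 6)): offset=0, physical=[F,B,C,b,j,G,A], logical=[F,B,C,b,j,G,A]
After op 5 (swap(1, 6)): offset=0, physical=[F,A,C,b,j,G,B], logical=[F,A,C,b,j,G,B]
After op 6 (replace(6, 'g')): offset=0, physical=[F,A,C,b,j,G,g], logical=[F,A,C,b,j,G,g]
After op 7 (rotate(+3)): offset=3, physical=[F,A,C,b,j,G,g], logical=[b,j,G,g,F,A,C]
After op 8 (rotate(+2)): offset=5, physical=[F,A,C,b,j,G,g], logical=[G,g,F,A,C,b,j]
After op 9 (replace(3, 'f')): offset=5, physical=[F,f,C,b,j,G,g], logical=[G,g,F,f,C,b,j]
After op 10 (swap(1, 2)): offset=5, physical=[g,f,C,b,j,G,F], logical=[G,F,g,f,C,b,j]
After op 11 (rotate(-3)): offset=2, physical=[g,f,C,b,j,G,F], logical=[C,b,j,G,F,g,f]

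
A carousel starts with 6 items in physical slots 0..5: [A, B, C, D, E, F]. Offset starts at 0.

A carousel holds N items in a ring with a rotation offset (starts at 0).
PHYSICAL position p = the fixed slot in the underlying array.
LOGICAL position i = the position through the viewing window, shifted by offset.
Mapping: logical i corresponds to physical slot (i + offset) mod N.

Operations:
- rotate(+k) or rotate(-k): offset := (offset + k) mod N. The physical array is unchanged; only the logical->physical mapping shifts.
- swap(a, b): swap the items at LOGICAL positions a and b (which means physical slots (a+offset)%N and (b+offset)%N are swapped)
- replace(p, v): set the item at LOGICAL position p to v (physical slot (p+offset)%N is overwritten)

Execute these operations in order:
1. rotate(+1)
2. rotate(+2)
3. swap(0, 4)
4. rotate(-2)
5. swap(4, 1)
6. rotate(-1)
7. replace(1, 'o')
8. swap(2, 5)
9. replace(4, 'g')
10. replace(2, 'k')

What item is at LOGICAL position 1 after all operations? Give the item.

After op 1 (rotate(+1)): offset=1, physical=[A,B,C,D,E,F], logical=[B,C,D,E,F,A]
After op 2 (rotate(+2)): offset=3, physical=[A,B,C,D,E,F], logical=[D,E,F,A,B,C]
After op 3 (swap(0, 4)): offset=3, physical=[A,D,C,B,E,F], logical=[B,E,F,A,D,C]
After op 4 (rotate(-2)): offset=1, physical=[A,D,C,B,E,F], logical=[D,C,B,E,F,A]
After op 5 (swap(4, 1)): offset=1, physical=[A,D,F,B,E,C], logical=[D,F,B,E,C,A]
After op 6 (rotate(-1)): offset=0, physical=[A,D,F,B,E,C], logical=[A,D,F,B,E,C]
After op 7 (replace(1, 'o')): offset=0, physical=[A,o,F,B,E,C], logical=[A,o,F,B,E,C]
After op 8 (swap(2, 5)): offset=0, physical=[A,o,C,B,E,F], logical=[A,o,C,B,E,F]
After op 9 (replace(4, 'g')): offset=0, physical=[A,o,C,B,g,F], logical=[A,o,C,B,g,F]
After op 10 (replace(2, 'k')): offset=0, physical=[A,o,k,B,g,F], logical=[A,o,k,B,g,F]

Answer: o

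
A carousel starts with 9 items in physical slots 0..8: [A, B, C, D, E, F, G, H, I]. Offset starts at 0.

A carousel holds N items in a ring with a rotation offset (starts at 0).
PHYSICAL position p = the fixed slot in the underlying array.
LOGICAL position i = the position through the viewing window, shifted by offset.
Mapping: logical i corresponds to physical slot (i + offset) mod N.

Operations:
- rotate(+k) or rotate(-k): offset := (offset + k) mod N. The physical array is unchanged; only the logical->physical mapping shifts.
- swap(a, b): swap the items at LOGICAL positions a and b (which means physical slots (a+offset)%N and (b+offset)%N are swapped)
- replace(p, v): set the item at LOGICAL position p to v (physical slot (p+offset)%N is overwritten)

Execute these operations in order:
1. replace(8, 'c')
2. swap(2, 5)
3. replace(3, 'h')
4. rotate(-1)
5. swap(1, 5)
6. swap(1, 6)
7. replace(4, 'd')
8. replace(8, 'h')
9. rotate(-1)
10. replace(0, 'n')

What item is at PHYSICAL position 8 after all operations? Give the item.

After op 1 (replace(8, 'c')): offset=0, physical=[A,B,C,D,E,F,G,H,c], logical=[A,B,C,D,E,F,G,H,c]
After op 2 (swap(2, 5)): offset=0, physical=[A,B,F,D,E,C,G,H,c], logical=[A,B,F,D,E,C,G,H,c]
After op 3 (replace(3, 'h')): offset=0, physical=[A,B,F,h,E,C,G,H,c], logical=[A,B,F,h,E,C,G,H,c]
After op 4 (rotate(-1)): offset=8, physical=[A,B,F,h,E,C,G,H,c], logical=[c,A,B,F,h,E,C,G,H]
After op 5 (swap(1, 5)): offset=8, physical=[E,B,F,h,A,C,G,H,c], logical=[c,E,B,F,h,A,C,G,H]
After op 6 (swap(1, 6)): offset=8, physical=[C,B,F,h,A,E,G,H,c], logical=[c,C,B,F,h,A,E,G,H]
After op 7 (replace(4, 'd')): offset=8, physical=[C,B,F,d,A,E,G,H,c], logical=[c,C,B,F,d,A,E,G,H]
After op 8 (replace(8, 'h')): offset=8, physical=[C,B,F,d,A,E,G,h,c], logical=[c,C,B,F,d,A,E,G,h]
After op 9 (rotate(-1)): offset=7, physical=[C,B,F,d,A,E,G,h,c], logical=[h,c,C,B,F,d,A,E,G]
After op 10 (replace(0, 'n')): offset=7, physical=[C,B,F,d,A,E,G,n,c], logical=[n,c,C,B,F,d,A,E,G]

Answer: c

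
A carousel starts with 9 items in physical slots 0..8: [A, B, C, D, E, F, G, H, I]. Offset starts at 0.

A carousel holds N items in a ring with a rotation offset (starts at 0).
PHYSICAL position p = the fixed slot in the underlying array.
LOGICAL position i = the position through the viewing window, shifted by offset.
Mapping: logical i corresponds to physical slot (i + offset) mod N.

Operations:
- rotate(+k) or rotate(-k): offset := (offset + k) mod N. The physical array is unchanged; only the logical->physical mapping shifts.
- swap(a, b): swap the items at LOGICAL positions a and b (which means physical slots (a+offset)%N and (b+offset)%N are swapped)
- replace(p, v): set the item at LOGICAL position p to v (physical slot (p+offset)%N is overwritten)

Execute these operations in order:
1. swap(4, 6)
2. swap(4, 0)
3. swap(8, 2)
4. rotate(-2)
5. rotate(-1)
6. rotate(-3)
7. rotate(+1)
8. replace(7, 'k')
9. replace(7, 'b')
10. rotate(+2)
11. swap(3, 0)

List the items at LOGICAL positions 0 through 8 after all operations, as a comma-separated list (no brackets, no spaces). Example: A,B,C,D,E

After op 1 (swap(4, 6)): offset=0, physical=[A,B,C,D,G,F,E,H,I], logical=[A,B,C,D,G,F,E,H,I]
After op 2 (swap(4, 0)): offset=0, physical=[G,B,C,D,A,F,E,H,I], logical=[G,B,C,D,A,F,E,H,I]
After op 3 (swap(8, 2)): offset=0, physical=[G,B,I,D,A,F,E,H,C], logical=[G,B,I,D,A,F,E,H,C]
After op 4 (rotate(-2)): offset=7, physical=[G,B,I,D,A,F,E,H,C], logical=[H,C,G,B,I,D,A,F,E]
After op 5 (rotate(-1)): offset=6, physical=[G,B,I,D,A,F,E,H,C], logical=[E,H,C,G,B,I,D,A,F]
After op 6 (rotate(-3)): offset=3, physical=[G,B,I,D,A,F,E,H,C], logical=[D,A,F,E,H,C,G,B,I]
After op 7 (rotate(+1)): offset=4, physical=[G,B,I,D,A,F,E,H,C], logical=[A,F,E,H,C,G,B,I,D]
After op 8 (replace(7, 'k')): offset=4, physical=[G,B,k,D,A,F,E,H,C], logical=[A,F,E,H,C,G,B,k,D]
After op 9 (replace(7, 'b')): offset=4, physical=[G,B,b,D,A,F,E,H,C], logical=[A,F,E,H,C,G,B,b,D]
After op 10 (rotate(+2)): offset=6, physical=[G,B,b,D,A,F,E,H,C], logical=[E,H,C,G,B,b,D,A,F]
After op 11 (swap(3, 0)): offset=6, physical=[E,B,b,D,A,F,G,H,C], logical=[G,H,C,E,B,b,D,A,F]

Answer: G,H,C,E,B,b,D,A,F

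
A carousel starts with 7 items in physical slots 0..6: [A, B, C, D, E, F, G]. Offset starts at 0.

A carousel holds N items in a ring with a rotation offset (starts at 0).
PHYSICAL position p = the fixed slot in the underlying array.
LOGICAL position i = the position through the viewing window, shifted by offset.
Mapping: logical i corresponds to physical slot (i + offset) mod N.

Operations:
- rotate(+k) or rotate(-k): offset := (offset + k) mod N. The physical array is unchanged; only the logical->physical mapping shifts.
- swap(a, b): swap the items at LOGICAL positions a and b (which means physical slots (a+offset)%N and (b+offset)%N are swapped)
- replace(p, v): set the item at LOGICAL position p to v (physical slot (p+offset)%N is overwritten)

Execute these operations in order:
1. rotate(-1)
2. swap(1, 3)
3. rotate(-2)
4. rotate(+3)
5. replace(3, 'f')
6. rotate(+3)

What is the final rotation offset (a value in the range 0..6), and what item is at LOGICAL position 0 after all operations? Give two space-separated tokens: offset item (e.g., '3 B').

After op 1 (rotate(-1)): offset=6, physical=[A,B,C,D,E,F,G], logical=[G,A,B,C,D,E,F]
After op 2 (swap(1, 3)): offset=6, physical=[C,B,A,D,E,F,G], logical=[G,C,B,A,D,E,F]
After op 3 (rotate(-2)): offset=4, physical=[C,B,A,D,E,F,G], logical=[E,F,G,C,B,A,D]
After op 4 (rotate(+3)): offset=0, physical=[C,B,A,D,E,F,G], logical=[C,B,A,D,E,F,G]
After op 5 (replace(3, 'f')): offset=0, physical=[C,B,A,f,E,F,G], logical=[C,B,A,f,E,F,G]
After op 6 (rotate(+3)): offset=3, physical=[C,B,A,f,E,F,G], logical=[f,E,F,G,C,B,A]

Answer: 3 f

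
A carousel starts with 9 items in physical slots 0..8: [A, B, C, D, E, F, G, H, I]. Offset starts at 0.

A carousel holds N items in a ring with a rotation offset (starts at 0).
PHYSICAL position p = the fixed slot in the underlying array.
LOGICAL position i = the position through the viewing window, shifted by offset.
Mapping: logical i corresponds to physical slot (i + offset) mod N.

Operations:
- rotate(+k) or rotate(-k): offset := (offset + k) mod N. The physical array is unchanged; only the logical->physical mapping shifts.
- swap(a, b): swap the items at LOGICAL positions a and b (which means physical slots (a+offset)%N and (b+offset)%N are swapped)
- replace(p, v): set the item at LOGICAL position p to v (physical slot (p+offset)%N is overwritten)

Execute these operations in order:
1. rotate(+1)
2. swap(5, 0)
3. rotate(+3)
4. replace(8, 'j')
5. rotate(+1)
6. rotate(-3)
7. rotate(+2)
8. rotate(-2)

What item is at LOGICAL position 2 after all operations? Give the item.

After op 1 (rotate(+1)): offset=1, physical=[A,B,C,D,E,F,G,H,I], logical=[B,C,D,E,F,G,H,I,A]
After op 2 (swap(5, 0)): offset=1, physical=[A,G,C,D,E,F,B,H,I], logical=[G,C,D,E,F,B,H,I,A]
After op 3 (rotate(+3)): offset=4, physical=[A,G,C,D,E,F,B,H,I], logical=[E,F,B,H,I,A,G,C,D]
After op 4 (replace(8, 'j')): offset=4, physical=[A,G,C,j,E,F,B,H,I], logical=[E,F,B,H,I,A,G,C,j]
After op 5 (rotate(+1)): offset=5, physical=[A,G,C,j,E,F,B,H,I], logical=[F,B,H,I,A,G,C,j,E]
After op 6 (rotate(-3)): offset=2, physical=[A,G,C,j,E,F,B,H,I], logical=[C,j,E,F,B,H,I,A,G]
After op 7 (rotate(+2)): offset=4, physical=[A,G,C,j,E,F,B,H,I], logical=[E,F,B,H,I,A,G,C,j]
After op 8 (rotate(-2)): offset=2, physical=[A,G,C,j,E,F,B,H,I], logical=[C,j,E,F,B,H,I,A,G]

Answer: E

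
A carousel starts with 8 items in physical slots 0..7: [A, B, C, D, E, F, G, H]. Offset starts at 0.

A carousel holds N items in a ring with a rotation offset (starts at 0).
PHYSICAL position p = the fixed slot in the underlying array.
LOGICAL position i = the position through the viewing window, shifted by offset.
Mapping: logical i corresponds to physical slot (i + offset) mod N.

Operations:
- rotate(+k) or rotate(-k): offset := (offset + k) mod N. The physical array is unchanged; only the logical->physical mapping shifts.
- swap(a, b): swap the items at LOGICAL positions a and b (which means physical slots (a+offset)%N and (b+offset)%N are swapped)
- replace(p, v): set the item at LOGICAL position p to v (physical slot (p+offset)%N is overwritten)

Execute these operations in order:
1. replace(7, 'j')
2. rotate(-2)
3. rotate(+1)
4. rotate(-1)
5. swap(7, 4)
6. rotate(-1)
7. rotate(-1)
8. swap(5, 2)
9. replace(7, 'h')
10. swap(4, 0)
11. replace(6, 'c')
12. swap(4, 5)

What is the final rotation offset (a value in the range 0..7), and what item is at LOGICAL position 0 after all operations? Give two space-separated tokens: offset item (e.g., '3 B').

Answer: 4 A

Derivation:
After op 1 (replace(7, 'j')): offset=0, physical=[A,B,C,D,E,F,G,j], logical=[A,B,C,D,E,F,G,j]
After op 2 (rotate(-2)): offset=6, physical=[A,B,C,D,E,F,G,j], logical=[G,j,A,B,C,D,E,F]
After op 3 (rotate(+1)): offset=7, physical=[A,B,C,D,E,F,G,j], logical=[j,A,B,C,D,E,F,G]
After op 4 (rotate(-1)): offset=6, physical=[A,B,C,D,E,F,G,j], logical=[G,j,A,B,C,D,E,F]
After op 5 (swap(7, 4)): offset=6, physical=[A,B,F,D,E,C,G,j], logical=[G,j,A,B,F,D,E,C]
After op 6 (rotate(-1)): offset=5, physical=[A,B,F,D,E,C,G,j], logical=[C,G,j,A,B,F,D,E]
After op 7 (rotate(-1)): offset=4, physical=[A,B,F,D,E,C,G,j], logical=[E,C,G,j,A,B,F,D]
After op 8 (swap(5, 2)): offset=4, physical=[A,G,F,D,E,C,B,j], logical=[E,C,B,j,A,G,F,D]
After op 9 (replace(7, 'h')): offset=4, physical=[A,G,F,h,E,C,B,j], logical=[E,C,B,j,A,G,F,h]
After op 10 (swap(4, 0)): offset=4, physical=[E,G,F,h,A,C,B,j], logical=[A,C,B,j,E,G,F,h]
After op 11 (replace(6, 'c')): offset=4, physical=[E,G,c,h,A,C,B,j], logical=[A,C,B,j,E,G,c,h]
After op 12 (swap(4, 5)): offset=4, physical=[G,E,c,h,A,C,B,j], logical=[A,C,B,j,G,E,c,h]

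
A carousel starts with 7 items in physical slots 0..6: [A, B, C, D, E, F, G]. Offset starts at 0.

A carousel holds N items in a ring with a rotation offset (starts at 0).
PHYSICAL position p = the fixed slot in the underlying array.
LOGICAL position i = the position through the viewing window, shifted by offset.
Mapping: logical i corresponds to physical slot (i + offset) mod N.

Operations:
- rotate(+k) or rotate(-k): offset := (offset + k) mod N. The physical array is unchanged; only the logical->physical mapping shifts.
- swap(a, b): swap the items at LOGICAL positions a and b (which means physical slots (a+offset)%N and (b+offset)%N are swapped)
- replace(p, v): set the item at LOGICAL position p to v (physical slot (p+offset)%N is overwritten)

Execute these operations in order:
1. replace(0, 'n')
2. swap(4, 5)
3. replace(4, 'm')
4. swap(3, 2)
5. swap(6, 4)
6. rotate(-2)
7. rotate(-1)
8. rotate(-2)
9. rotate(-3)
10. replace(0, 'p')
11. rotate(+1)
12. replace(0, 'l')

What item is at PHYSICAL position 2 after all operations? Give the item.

Answer: D

Derivation:
After op 1 (replace(0, 'n')): offset=0, physical=[n,B,C,D,E,F,G], logical=[n,B,C,D,E,F,G]
After op 2 (swap(4, 5)): offset=0, physical=[n,B,C,D,F,E,G], logical=[n,B,C,D,F,E,G]
After op 3 (replace(4, 'm')): offset=0, physical=[n,B,C,D,m,E,G], logical=[n,B,C,D,m,E,G]
After op 4 (swap(3, 2)): offset=0, physical=[n,B,D,C,m,E,G], logical=[n,B,D,C,m,E,G]
After op 5 (swap(6, 4)): offset=0, physical=[n,B,D,C,G,E,m], logical=[n,B,D,C,G,E,m]
After op 6 (rotate(-2)): offset=5, physical=[n,B,D,C,G,E,m], logical=[E,m,n,B,D,C,G]
After op 7 (rotate(-1)): offset=4, physical=[n,B,D,C,G,E,m], logical=[G,E,m,n,B,D,C]
After op 8 (rotate(-2)): offset=2, physical=[n,B,D,C,G,E,m], logical=[D,C,G,E,m,n,B]
After op 9 (rotate(-3)): offset=6, physical=[n,B,D,C,G,E,m], logical=[m,n,B,D,C,G,E]
After op 10 (replace(0, 'p')): offset=6, physical=[n,B,D,C,G,E,p], logical=[p,n,B,D,C,G,E]
After op 11 (rotate(+1)): offset=0, physical=[n,B,D,C,G,E,p], logical=[n,B,D,C,G,E,p]
After op 12 (replace(0, 'l')): offset=0, physical=[l,B,D,C,G,E,p], logical=[l,B,D,C,G,E,p]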